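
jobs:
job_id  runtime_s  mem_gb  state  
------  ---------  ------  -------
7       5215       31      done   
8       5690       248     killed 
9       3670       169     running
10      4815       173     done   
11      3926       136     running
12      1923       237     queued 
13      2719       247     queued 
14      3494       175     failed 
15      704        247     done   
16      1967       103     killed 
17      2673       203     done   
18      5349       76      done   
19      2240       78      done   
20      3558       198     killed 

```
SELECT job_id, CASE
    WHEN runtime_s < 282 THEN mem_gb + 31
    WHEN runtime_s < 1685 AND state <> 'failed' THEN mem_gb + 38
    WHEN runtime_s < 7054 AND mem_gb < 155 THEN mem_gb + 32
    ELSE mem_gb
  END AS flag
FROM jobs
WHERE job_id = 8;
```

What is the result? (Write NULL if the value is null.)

job_id = 8: runtime_s=5690, mem_gb=248, state=killed.
runtime_s < 282 → false
runtime_s < 1685 AND state <> 'failed' → false
runtime_s < 7054 AND mem_gb < 155 → false
No prior WHEN matched → ELSE → 248

248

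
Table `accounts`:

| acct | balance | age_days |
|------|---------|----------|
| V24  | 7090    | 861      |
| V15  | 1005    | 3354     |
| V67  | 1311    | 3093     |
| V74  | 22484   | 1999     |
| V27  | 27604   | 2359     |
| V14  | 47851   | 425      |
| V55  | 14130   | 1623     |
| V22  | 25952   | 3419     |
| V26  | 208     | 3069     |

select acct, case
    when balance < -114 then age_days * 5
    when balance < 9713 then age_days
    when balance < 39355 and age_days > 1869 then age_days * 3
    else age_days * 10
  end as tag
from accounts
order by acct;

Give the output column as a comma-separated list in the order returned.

acct=V14: ELSE → 4250
acct=V15: balance < 9713 → 3354
acct=V22: balance < 39355 and age_days > 1869 → 10257
acct=V24: balance < 9713 → 861
acct=V26: balance < 9713 → 3069
acct=V27: balance < 39355 and age_days > 1869 → 7077
acct=V55: ELSE → 16230
acct=V67: balance < 9713 → 3093
acct=V74: balance < 39355 and age_days > 1869 → 5997

4250, 3354, 10257, 861, 3069, 7077, 16230, 3093, 5997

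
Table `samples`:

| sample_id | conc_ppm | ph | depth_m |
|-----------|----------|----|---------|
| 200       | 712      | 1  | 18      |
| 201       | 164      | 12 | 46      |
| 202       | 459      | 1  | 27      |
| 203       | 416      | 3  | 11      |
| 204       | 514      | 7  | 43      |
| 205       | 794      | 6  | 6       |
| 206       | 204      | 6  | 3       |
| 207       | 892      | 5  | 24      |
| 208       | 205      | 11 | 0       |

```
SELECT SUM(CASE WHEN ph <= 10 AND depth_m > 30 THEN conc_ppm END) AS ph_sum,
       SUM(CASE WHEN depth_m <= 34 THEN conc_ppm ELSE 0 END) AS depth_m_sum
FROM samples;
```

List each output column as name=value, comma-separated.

[ph_sum: ph <= 10 AND depth_m > 30]
sample_id=200: ✗
sample_id=201: ✗
sample_id=202: ✗
sample_id=203: ✗
sample_id=204: ✓ → 514
sample_id=205: ✗
sample_id=206: ✗
sample_id=207: ✗
sample_id=208: ✗
ph_sum = 514
—
[depth_m_sum: depth_m <= 34]
sample_id=200: ✓ → 712
sample_id=201: ✗
sample_id=202: ✓ → 459
sample_id=203: ✓ → 416
sample_id=204: ✗
sample_id=205: ✓ → 794
sample_id=206: ✓ → 204
sample_id=207: ✓ → 892
sample_id=208: ✓ → 205
depth_m_sum = 712 + 459 + 416 + 794 + 204 + 892 + 205 = 3682

ph_sum=514, depth_m_sum=3682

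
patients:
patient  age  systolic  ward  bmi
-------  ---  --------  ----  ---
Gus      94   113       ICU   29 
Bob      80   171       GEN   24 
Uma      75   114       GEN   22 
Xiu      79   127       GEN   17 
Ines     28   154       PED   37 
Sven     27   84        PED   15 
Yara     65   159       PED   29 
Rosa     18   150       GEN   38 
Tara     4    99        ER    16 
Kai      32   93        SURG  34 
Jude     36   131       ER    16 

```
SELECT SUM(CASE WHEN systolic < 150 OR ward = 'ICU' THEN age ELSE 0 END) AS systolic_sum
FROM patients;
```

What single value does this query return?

347

patient=Gus: ✓ → 94
patient=Bob: ✗
patient=Uma: ✓ → 75
patient=Xiu: ✓ → 79
patient=Ines: ✗
patient=Sven: ✓ → 27
patient=Yara: ✗
patient=Rosa: ✗
patient=Tara: ✓ → 4
patient=Kai: ✓ → 32
patient=Jude: ✓ → 36
systolic_sum = 94 + 75 + 79 + 27 + 4 + 32 + 36 = 347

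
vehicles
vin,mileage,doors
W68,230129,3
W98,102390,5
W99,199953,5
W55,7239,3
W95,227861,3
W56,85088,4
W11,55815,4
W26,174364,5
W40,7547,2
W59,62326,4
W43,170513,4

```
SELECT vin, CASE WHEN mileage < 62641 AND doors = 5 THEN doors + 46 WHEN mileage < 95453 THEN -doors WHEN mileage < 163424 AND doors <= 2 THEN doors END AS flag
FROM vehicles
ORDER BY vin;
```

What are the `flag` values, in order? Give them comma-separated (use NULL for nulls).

-4, NULL, -2, NULL, -3, -4, -4, NULL, NULL, NULL, NULL

vin=W11: mileage < 95453 → -4
vin=W26: (no match → NULL) → NULL
vin=W40: mileage < 95453 → -2
vin=W43: (no match → NULL) → NULL
vin=W55: mileage < 95453 → -3
vin=W56: mileage < 95453 → -4
vin=W59: mileage < 95453 → -4
vin=W68: (no match → NULL) → NULL
vin=W95: (no match → NULL) → NULL
vin=W98: (no match → NULL) → NULL
vin=W99: (no match → NULL) → NULL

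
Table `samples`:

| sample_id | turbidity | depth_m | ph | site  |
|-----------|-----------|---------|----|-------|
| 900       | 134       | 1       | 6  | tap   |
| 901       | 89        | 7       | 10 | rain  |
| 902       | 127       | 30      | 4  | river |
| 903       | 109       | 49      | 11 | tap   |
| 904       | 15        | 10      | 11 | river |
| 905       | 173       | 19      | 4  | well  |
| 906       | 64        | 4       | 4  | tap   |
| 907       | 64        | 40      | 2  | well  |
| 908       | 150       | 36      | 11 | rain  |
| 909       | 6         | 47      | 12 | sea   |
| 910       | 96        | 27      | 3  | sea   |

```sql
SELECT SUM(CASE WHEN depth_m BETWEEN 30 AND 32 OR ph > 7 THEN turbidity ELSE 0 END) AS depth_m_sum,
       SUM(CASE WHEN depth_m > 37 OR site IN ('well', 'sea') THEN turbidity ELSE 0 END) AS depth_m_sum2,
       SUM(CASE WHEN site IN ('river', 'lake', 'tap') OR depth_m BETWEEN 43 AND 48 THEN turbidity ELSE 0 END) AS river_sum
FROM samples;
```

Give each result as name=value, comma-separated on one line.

[depth_m_sum: depth_m BETWEEN 30 AND 32 OR ph > 7]
sample_id=900: ✗
sample_id=901: ✓ → 89
sample_id=902: ✓ → 127
sample_id=903: ✓ → 109
sample_id=904: ✓ → 15
sample_id=905: ✗
sample_id=906: ✗
sample_id=907: ✗
sample_id=908: ✓ → 150
sample_id=909: ✓ → 6
sample_id=910: ✗
depth_m_sum = 89 + 127 + 109 + 15 + 150 + 6 = 496
—
[depth_m_sum2: depth_m > 37 OR site IN ('well', 'sea')]
sample_id=900: ✗
sample_id=901: ✗
sample_id=902: ✗
sample_id=903: ✓ → 109
sample_id=904: ✗
sample_id=905: ✓ → 173
sample_id=906: ✗
sample_id=907: ✓ → 64
sample_id=908: ✗
sample_id=909: ✓ → 6
sample_id=910: ✓ → 96
depth_m_sum2 = 109 + 173 + 64 + 6 + 96 = 448
—
[river_sum: site IN ('river', 'lake', 'tap') OR depth_m BETWEEN 43 AND 48]
sample_id=900: ✓ → 134
sample_id=901: ✗
sample_id=902: ✓ → 127
sample_id=903: ✓ → 109
sample_id=904: ✓ → 15
sample_id=905: ✗
sample_id=906: ✓ → 64
sample_id=907: ✗
sample_id=908: ✗
sample_id=909: ✓ → 6
sample_id=910: ✗
river_sum = 134 + 127 + 109 + 15 + 64 + 6 = 455

depth_m_sum=496, depth_m_sum2=448, river_sum=455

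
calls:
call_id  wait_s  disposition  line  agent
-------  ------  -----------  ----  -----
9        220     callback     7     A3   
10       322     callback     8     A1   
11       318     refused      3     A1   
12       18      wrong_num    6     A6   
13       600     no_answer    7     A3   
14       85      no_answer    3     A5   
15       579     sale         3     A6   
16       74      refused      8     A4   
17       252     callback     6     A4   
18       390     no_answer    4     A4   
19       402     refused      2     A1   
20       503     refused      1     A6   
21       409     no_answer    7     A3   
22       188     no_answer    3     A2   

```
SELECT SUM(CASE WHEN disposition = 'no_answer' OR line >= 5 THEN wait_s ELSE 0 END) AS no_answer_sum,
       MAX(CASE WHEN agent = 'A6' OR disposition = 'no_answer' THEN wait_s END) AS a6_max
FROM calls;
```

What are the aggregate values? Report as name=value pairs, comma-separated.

no_answer_sum=2558, a6_max=600

[no_answer_sum: disposition = 'no_answer' OR line >= 5]
call_id=9: ✓ → 220
call_id=10: ✓ → 322
call_id=11: ✗
call_id=12: ✓ → 18
call_id=13: ✓ → 600
call_id=14: ✓ → 85
call_id=15: ✗
call_id=16: ✓ → 74
call_id=17: ✓ → 252
call_id=18: ✓ → 390
call_id=19: ✗
call_id=20: ✗
call_id=21: ✓ → 409
call_id=22: ✓ → 188
no_answer_sum = 220 + 322 + 18 + 600 + 85 + 74 + 252 + 390 + 409 + 188 = 2558
—
[a6_max: agent = 'A6' OR disposition = 'no_answer']
call_id=9: ✗
call_id=10: ✗
call_id=11: ✗
call_id=12: ✓ → 18
call_id=13: ✓ → 600
call_id=14: ✓ → 85
call_id=15: ✓ → 579
call_id=16: ✗
call_id=17: ✗
call_id=18: ✓ → 390
call_id=19: ✗
call_id=20: ✓ → 503
call_id=21: ✓ → 409
call_id=22: ✓ → 188
a6_max = MAX(18, 600, 85, 579, 390, 503, 409, 188) = 600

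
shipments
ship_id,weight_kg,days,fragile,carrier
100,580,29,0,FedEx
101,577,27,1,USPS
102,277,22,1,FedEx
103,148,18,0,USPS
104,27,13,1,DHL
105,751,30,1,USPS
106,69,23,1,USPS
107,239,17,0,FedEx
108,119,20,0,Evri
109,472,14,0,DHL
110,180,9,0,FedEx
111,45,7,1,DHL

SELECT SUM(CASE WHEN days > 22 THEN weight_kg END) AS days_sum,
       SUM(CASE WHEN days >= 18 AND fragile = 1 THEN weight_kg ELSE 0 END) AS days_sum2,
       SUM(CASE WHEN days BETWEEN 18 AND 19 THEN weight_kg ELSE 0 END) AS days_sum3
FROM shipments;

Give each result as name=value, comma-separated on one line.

[days_sum: days > 22]
ship_id=100: ✓ → 580
ship_id=101: ✓ → 577
ship_id=102: ✗
ship_id=103: ✗
ship_id=104: ✗
ship_id=105: ✓ → 751
ship_id=106: ✓ → 69
ship_id=107: ✗
ship_id=108: ✗
ship_id=109: ✗
ship_id=110: ✗
ship_id=111: ✗
days_sum = 580 + 577 + 751 + 69 = 1977
—
[days_sum2: days >= 18 AND fragile = 1]
ship_id=100: ✗
ship_id=101: ✓ → 577
ship_id=102: ✓ → 277
ship_id=103: ✗
ship_id=104: ✗
ship_id=105: ✓ → 751
ship_id=106: ✓ → 69
ship_id=107: ✗
ship_id=108: ✗
ship_id=109: ✗
ship_id=110: ✗
ship_id=111: ✗
days_sum2 = 577 + 277 + 751 + 69 = 1674
—
[days_sum3: days BETWEEN 18 AND 19]
ship_id=100: ✗
ship_id=101: ✗
ship_id=102: ✗
ship_id=103: ✓ → 148
ship_id=104: ✗
ship_id=105: ✗
ship_id=106: ✗
ship_id=107: ✗
ship_id=108: ✗
ship_id=109: ✗
ship_id=110: ✗
ship_id=111: ✗
days_sum3 = 148

days_sum=1977, days_sum2=1674, days_sum3=148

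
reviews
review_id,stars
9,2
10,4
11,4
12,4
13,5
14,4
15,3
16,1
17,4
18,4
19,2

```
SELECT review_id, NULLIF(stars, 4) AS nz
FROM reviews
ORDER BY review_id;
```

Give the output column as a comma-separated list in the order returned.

2, NULL, NULL, NULL, 5, NULL, 3, 1, NULL, NULL, 2

review_id=9: stars=2 vs 4: differ → 2
review_id=10: stars=4 vs 4: equal → NULL
review_id=11: stars=4 vs 4: equal → NULL
review_id=12: stars=4 vs 4: equal → NULL
review_id=13: stars=5 vs 4: differ → 5
review_id=14: stars=4 vs 4: equal → NULL
review_id=15: stars=3 vs 4: differ → 3
review_id=16: stars=1 vs 4: differ → 1
review_id=17: stars=4 vs 4: equal → NULL
review_id=18: stars=4 vs 4: equal → NULL
review_id=19: stars=2 vs 4: differ → 2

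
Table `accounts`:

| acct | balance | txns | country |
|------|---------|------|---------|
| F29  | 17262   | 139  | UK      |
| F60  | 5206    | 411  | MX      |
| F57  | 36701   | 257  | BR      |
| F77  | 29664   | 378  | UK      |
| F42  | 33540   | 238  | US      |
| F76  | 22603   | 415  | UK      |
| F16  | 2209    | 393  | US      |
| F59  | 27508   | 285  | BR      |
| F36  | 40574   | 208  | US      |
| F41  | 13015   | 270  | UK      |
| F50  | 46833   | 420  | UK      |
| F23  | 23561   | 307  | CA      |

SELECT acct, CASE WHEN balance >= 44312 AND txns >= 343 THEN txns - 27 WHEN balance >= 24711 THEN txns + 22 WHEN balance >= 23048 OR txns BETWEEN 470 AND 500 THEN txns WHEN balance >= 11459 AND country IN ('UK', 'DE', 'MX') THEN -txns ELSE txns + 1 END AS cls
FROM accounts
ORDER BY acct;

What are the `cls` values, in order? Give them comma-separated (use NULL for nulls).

394, 307, -139, 230, -270, 260, 393, 279, 307, 412, -415, 400

acct=F16: ELSE → 394
acct=F23: balance >= 23048 OR txns BETWEEN 470 AND 500 → 307
acct=F29: balance >= 11459 AND country IN ('UK', 'DE', 'MX') → -139
acct=F36: balance >= 24711 → 230
acct=F41: balance >= 11459 AND country IN ('UK', 'DE', 'MX') → -270
acct=F42: balance >= 24711 → 260
acct=F50: balance >= 44312 AND txns >= 343 → 393
acct=F57: balance >= 24711 → 279
acct=F59: balance >= 24711 → 307
acct=F60: ELSE → 412
acct=F76: balance >= 11459 AND country IN ('UK', 'DE', 'MX') → -415
acct=F77: balance >= 24711 → 400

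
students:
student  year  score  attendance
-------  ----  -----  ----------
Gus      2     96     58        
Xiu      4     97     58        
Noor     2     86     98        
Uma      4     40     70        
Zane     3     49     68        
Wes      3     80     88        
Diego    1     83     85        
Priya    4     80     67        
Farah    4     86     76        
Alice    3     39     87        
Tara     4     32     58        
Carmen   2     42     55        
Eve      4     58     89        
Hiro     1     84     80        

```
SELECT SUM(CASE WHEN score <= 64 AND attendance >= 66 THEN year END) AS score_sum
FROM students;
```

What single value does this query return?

student=Gus: ✗
student=Xiu: ✗
student=Noor: ✗
student=Uma: ✓ → 4
student=Zane: ✓ → 3
student=Wes: ✗
student=Diego: ✗
student=Priya: ✗
student=Farah: ✗
student=Alice: ✓ → 3
student=Tara: ✗
student=Carmen: ✗
student=Eve: ✓ → 4
student=Hiro: ✗
score_sum = 4 + 3 + 3 + 4 = 14

14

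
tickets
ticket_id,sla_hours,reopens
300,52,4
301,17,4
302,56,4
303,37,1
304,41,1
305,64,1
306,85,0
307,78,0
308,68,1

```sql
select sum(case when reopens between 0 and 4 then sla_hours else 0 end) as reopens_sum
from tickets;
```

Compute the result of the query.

ticket_id=300: ✓ → 52
ticket_id=301: ✓ → 17
ticket_id=302: ✓ → 56
ticket_id=303: ✓ → 37
ticket_id=304: ✓ → 41
ticket_id=305: ✓ → 64
ticket_id=306: ✓ → 85
ticket_id=307: ✓ → 78
ticket_id=308: ✓ → 68
reopens_sum = 52 + 17 + 56 + 37 + 41 + 64 + 85 + 78 + 68 = 498

498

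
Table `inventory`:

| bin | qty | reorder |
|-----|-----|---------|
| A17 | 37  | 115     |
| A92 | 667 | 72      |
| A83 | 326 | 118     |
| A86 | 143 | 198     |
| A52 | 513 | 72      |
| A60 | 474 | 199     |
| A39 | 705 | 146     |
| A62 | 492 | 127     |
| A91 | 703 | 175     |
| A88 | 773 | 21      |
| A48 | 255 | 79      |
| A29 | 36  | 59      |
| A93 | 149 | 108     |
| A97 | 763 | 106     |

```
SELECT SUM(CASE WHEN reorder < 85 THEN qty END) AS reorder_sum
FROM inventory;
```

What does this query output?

2244

bin=A17: ✗
bin=A92: ✓ → 667
bin=A83: ✗
bin=A86: ✗
bin=A52: ✓ → 513
bin=A60: ✗
bin=A39: ✗
bin=A62: ✗
bin=A91: ✗
bin=A88: ✓ → 773
bin=A48: ✓ → 255
bin=A29: ✓ → 36
bin=A93: ✗
bin=A97: ✗
reorder_sum = 667 + 513 + 773 + 255 + 36 = 2244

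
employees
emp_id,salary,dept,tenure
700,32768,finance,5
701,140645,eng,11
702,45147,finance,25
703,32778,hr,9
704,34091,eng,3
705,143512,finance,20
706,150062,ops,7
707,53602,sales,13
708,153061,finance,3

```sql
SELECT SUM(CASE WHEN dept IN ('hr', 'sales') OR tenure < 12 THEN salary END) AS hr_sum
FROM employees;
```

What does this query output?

597007

emp_id=700: ✓ → 32768
emp_id=701: ✓ → 140645
emp_id=702: ✗
emp_id=703: ✓ → 32778
emp_id=704: ✓ → 34091
emp_id=705: ✗
emp_id=706: ✓ → 150062
emp_id=707: ✓ → 53602
emp_id=708: ✓ → 153061
hr_sum = 32768 + 140645 + 32778 + 34091 + 150062 + 53602 + 153061 = 597007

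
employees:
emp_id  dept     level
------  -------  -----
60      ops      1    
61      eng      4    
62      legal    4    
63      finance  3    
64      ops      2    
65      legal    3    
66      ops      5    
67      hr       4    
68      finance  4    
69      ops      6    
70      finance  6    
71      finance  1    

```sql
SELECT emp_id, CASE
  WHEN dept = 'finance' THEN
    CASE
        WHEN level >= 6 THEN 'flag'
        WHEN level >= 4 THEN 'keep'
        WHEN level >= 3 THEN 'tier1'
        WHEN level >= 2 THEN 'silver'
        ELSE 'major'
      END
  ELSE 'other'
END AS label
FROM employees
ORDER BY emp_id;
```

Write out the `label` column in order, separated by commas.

emp_id=60: dept='ops' → outer ELSE → other
emp_id=61: dept='eng' → outer ELSE → other
emp_id=62: dept='legal' → outer ELSE → other
emp_id=63: dept='finance' → inner[level >= 3] → tier1
emp_id=64: dept='ops' → outer ELSE → other
emp_id=65: dept='legal' → outer ELSE → other
emp_id=66: dept='ops' → outer ELSE → other
emp_id=67: dept='hr' → outer ELSE → other
emp_id=68: dept='finance' → inner[level >= 4] → keep
emp_id=69: dept='ops' → outer ELSE → other
emp_id=70: dept='finance' → inner[level >= 6] → flag
emp_id=71: dept='finance' → inner[ELSE] → major

other, other, other, tier1, other, other, other, other, keep, other, flag, major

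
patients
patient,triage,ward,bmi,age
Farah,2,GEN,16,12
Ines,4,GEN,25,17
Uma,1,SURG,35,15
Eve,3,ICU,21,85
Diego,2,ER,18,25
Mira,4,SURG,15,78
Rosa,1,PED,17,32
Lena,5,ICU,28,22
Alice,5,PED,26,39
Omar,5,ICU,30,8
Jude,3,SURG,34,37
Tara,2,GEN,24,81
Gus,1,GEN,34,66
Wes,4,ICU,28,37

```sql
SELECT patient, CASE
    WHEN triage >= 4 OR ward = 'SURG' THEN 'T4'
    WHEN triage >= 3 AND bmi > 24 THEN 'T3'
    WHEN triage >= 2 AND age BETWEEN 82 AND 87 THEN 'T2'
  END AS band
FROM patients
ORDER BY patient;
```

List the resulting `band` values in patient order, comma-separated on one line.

T4, NULL, T2, NULL, NULL, T4, T4, T4, T4, T4, NULL, NULL, T4, T4

patient=Alice: triage >= 4 OR ward = 'SURG' → T4
patient=Diego: (no match → NULL) → NULL
patient=Eve: triage >= 2 AND age BETWEEN 82 AND 87 → T2
patient=Farah: (no match → NULL) → NULL
patient=Gus: (no match → NULL) → NULL
patient=Ines: triage >= 4 OR ward = 'SURG' → T4
patient=Jude: triage >= 4 OR ward = 'SURG' → T4
patient=Lena: triage >= 4 OR ward = 'SURG' → T4
patient=Mira: triage >= 4 OR ward = 'SURG' → T4
patient=Omar: triage >= 4 OR ward = 'SURG' → T4
patient=Rosa: (no match → NULL) → NULL
patient=Tara: (no match → NULL) → NULL
patient=Uma: triage >= 4 OR ward = 'SURG' → T4
patient=Wes: triage >= 4 OR ward = 'SURG' → T4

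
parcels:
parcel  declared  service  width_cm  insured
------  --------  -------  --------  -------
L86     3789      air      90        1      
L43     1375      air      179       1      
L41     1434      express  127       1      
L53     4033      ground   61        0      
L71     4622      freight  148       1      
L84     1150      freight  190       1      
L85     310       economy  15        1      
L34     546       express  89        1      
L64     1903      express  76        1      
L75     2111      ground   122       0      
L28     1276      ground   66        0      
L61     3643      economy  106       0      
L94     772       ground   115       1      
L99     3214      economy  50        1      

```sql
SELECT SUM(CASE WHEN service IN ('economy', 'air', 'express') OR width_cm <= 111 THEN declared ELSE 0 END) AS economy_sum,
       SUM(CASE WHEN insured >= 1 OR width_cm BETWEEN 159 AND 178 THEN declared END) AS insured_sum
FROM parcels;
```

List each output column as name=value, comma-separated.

economy_sum=21523, insured_sum=19115

[economy_sum: service IN ('economy', 'air', 'express') OR width_cm <= 111]
parcel=L86: ✓ → 3789
parcel=L43: ✓ → 1375
parcel=L41: ✓ → 1434
parcel=L53: ✓ → 4033
parcel=L71: ✗
parcel=L84: ✗
parcel=L85: ✓ → 310
parcel=L34: ✓ → 546
parcel=L64: ✓ → 1903
parcel=L75: ✗
parcel=L28: ✓ → 1276
parcel=L61: ✓ → 3643
parcel=L94: ✗
parcel=L99: ✓ → 3214
economy_sum = 3789 + 1375 + 1434 + 4033 + 310 + 546 + 1903 + 1276 + 3643 + 3214 = 21523
—
[insured_sum: insured >= 1 OR width_cm BETWEEN 159 AND 178]
parcel=L86: ✓ → 3789
parcel=L43: ✓ → 1375
parcel=L41: ✓ → 1434
parcel=L53: ✗
parcel=L71: ✓ → 4622
parcel=L84: ✓ → 1150
parcel=L85: ✓ → 310
parcel=L34: ✓ → 546
parcel=L64: ✓ → 1903
parcel=L75: ✗
parcel=L28: ✗
parcel=L61: ✗
parcel=L94: ✓ → 772
parcel=L99: ✓ → 3214
insured_sum = 3789 + 1375 + 1434 + 4622 + 1150 + 310 + 546 + 1903 + 772 + 3214 = 19115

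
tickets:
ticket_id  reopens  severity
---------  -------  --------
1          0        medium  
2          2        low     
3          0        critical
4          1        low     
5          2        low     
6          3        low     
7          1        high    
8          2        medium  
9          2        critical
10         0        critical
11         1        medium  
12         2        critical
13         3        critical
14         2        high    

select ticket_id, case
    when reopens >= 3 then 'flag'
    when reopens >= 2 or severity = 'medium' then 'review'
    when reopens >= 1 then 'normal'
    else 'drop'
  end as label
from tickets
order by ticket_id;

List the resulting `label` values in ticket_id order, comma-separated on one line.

ticket_id=1: reopens >= 2 or severity = 'medium' → review
ticket_id=2: reopens >= 2 or severity = 'medium' → review
ticket_id=3: ELSE → drop
ticket_id=4: reopens >= 1 → normal
ticket_id=5: reopens >= 2 or severity = 'medium' → review
ticket_id=6: reopens >= 3 → flag
ticket_id=7: reopens >= 1 → normal
ticket_id=8: reopens >= 2 or severity = 'medium' → review
ticket_id=9: reopens >= 2 or severity = 'medium' → review
ticket_id=10: ELSE → drop
ticket_id=11: reopens >= 2 or severity = 'medium' → review
ticket_id=12: reopens >= 2 or severity = 'medium' → review
ticket_id=13: reopens >= 3 → flag
ticket_id=14: reopens >= 2 or severity = 'medium' → review

review, review, drop, normal, review, flag, normal, review, review, drop, review, review, flag, review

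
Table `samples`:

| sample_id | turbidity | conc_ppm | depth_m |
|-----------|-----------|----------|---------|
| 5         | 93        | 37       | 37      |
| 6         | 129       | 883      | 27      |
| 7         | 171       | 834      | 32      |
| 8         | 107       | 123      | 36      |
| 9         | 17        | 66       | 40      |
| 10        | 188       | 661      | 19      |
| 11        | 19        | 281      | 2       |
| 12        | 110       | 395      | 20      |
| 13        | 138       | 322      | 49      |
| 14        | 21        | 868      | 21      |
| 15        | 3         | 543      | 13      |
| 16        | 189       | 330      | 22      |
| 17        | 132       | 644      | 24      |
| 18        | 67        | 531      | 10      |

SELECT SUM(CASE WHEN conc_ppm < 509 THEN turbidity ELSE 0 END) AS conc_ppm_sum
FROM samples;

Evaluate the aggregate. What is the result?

673

sample_id=5: ✓ → 93
sample_id=6: ✗
sample_id=7: ✗
sample_id=8: ✓ → 107
sample_id=9: ✓ → 17
sample_id=10: ✗
sample_id=11: ✓ → 19
sample_id=12: ✓ → 110
sample_id=13: ✓ → 138
sample_id=14: ✗
sample_id=15: ✗
sample_id=16: ✓ → 189
sample_id=17: ✗
sample_id=18: ✗
conc_ppm_sum = 93 + 107 + 17 + 19 + 110 + 138 + 189 = 673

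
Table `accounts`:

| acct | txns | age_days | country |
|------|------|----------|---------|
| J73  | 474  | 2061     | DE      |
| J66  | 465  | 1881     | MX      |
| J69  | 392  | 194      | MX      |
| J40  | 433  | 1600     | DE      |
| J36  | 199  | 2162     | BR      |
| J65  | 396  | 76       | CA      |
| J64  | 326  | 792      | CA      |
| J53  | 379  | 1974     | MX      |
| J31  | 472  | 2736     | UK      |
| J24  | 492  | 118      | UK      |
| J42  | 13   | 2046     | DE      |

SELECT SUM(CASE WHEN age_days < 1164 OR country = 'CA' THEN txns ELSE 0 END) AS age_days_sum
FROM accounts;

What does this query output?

acct=J73: ✗
acct=J66: ✗
acct=J69: ✓ → 392
acct=J40: ✗
acct=J36: ✗
acct=J65: ✓ → 396
acct=J64: ✓ → 326
acct=J53: ✗
acct=J31: ✗
acct=J24: ✓ → 492
acct=J42: ✗
age_days_sum = 392 + 396 + 326 + 492 = 1606

1606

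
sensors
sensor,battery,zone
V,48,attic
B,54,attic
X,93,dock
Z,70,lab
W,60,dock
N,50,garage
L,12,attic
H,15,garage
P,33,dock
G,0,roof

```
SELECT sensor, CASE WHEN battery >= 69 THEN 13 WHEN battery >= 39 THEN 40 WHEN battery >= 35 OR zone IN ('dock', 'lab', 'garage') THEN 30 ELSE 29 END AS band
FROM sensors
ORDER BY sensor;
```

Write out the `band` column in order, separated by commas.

40, 29, 30, 29, 40, 30, 40, 40, 13, 13

sensor=B: battery >= 39 → 40
sensor=G: ELSE → 29
sensor=H: battery >= 35 OR zone IN ('dock', 'lab', 'garage') → 30
sensor=L: ELSE → 29
sensor=N: battery >= 39 → 40
sensor=P: battery >= 35 OR zone IN ('dock', 'lab', 'garage') → 30
sensor=V: battery >= 39 → 40
sensor=W: battery >= 39 → 40
sensor=X: battery >= 69 → 13
sensor=Z: battery >= 69 → 13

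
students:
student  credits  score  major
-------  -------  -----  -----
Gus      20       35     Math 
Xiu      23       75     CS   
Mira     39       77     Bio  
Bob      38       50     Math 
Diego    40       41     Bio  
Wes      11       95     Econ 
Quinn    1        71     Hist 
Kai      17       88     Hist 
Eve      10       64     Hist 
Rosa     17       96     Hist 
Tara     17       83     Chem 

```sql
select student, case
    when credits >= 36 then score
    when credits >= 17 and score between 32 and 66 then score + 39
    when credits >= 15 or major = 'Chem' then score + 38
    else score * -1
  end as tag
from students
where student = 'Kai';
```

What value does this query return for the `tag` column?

126

student = Kai: credits=17, score=88, major=Hist.
credits >= 36 → false
credits >= 17 and score between 32 and 66 → false
credits >= 15 or major = 'Chem' → true → 126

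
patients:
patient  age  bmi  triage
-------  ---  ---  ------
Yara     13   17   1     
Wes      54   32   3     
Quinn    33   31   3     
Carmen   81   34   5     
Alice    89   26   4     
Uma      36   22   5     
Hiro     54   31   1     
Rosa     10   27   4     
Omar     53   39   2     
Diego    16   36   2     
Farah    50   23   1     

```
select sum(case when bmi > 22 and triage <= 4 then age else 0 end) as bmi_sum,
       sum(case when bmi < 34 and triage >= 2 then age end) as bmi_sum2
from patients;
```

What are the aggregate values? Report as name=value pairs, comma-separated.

[bmi_sum: bmi > 22 and triage <= 4]
patient=Yara: ✗
patient=Wes: ✓ → 54
patient=Quinn: ✓ → 33
patient=Carmen: ✗
patient=Alice: ✓ → 89
patient=Uma: ✗
patient=Hiro: ✓ → 54
patient=Rosa: ✓ → 10
patient=Omar: ✓ → 53
patient=Diego: ✓ → 16
patient=Farah: ✓ → 50
bmi_sum = 54 + 33 + 89 + 54 + 10 + 53 + 16 + 50 = 359
—
[bmi_sum2: bmi < 34 and triage >= 2]
patient=Yara: ✗
patient=Wes: ✓ → 54
patient=Quinn: ✓ → 33
patient=Carmen: ✗
patient=Alice: ✓ → 89
patient=Uma: ✓ → 36
patient=Hiro: ✗
patient=Rosa: ✓ → 10
patient=Omar: ✗
patient=Diego: ✗
patient=Farah: ✗
bmi_sum2 = 54 + 33 + 89 + 36 + 10 = 222

bmi_sum=359, bmi_sum2=222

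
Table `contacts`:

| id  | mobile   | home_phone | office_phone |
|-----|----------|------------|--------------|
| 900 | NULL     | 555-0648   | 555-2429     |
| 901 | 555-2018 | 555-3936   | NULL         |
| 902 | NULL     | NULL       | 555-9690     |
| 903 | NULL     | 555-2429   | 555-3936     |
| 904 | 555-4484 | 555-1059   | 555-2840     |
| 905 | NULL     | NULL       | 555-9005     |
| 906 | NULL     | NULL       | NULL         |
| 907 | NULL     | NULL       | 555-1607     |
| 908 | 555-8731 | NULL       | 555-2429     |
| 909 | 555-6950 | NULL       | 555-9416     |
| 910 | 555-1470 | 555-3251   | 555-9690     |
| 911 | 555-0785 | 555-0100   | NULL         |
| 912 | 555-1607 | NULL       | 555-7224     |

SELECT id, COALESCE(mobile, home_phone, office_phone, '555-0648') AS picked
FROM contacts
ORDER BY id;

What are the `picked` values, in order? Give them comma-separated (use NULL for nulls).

555-0648, 555-2018, 555-9690, 555-2429, 555-4484, 555-9005, 555-0648, 555-1607, 555-8731, 555-6950, 555-1470, 555-0785, 555-1607

id=900: mobile=NULL, home_phone=555-0648 → 555-0648
id=901: mobile=555-2018 → 555-2018
id=902: mobile=NULL, home_phone=NULL, office_phone=555-9690 → 555-9690
id=903: mobile=NULL, home_phone=555-2429 → 555-2429
id=904: mobile=555-4484 → 555-4484
id=905: mobile=NULL, home_phone=NULL, office_phone=555-9005 → 555-9005
id=906: mobile=NULL, home_phone=NULL, office_phone=NULL, → literal 555-0648 → 555-0648
id=907: mobile=NULL, home_phone=NULL, office_phone=555-1607 → 555-1607
id=908: mobile=555-8731 → 555-8731
id=909: mobile=555-6950 → 555-6950
id=910: mobile=555-1470 → 555-1470
id=911: mobile=555-0785 → 555-0785
id=912: mobile=555-1607 → 555-1607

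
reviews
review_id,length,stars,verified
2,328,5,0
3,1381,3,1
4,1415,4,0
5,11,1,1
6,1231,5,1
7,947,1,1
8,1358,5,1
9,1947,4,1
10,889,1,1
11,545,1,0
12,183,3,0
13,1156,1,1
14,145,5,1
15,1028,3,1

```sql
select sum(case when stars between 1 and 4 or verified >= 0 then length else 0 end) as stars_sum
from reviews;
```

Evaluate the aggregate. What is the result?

12564

review_id=2: ✓ → 328
review_id=3: ✓ → 1381
review_id=4: ✓ → 1415
review_id=5: ✓ → 11
review_id=6: ✓ → 1231
review_id=7: ✓ → 947
review_id=8: ✓ → 1358
review_id=9: ✓ → 1947
review_id=10: ✓ → 889
review_id=11: ✓ → 545
review_id=12: ✓ → 183
review_id=13: ✓ → 1156
review_id=14: ✓ → 145
review_id=15: ✓ → 1028
stars_sum = 328 + 1381 + 1415 + 11 + 1231 + 947 + 1358 + 1947 + 889 + 545 + 183 + 1156 + 145 + 1028 = 12564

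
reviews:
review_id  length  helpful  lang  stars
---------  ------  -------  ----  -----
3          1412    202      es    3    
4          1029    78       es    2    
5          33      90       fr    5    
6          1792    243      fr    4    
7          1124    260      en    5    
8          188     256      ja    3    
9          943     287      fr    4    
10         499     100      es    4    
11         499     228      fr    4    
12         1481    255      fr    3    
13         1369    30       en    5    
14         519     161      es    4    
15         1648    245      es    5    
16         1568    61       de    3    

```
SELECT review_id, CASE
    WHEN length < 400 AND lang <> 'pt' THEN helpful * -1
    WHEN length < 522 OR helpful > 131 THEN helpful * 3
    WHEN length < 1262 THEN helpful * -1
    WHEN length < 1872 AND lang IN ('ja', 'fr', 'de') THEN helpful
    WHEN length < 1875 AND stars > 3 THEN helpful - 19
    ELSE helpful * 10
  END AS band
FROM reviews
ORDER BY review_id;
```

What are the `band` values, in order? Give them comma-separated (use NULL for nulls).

review_id=3: length < 522 OR helpful > 131 → 606
review_id=4: length < 1262 → -78
review_id=5: length < 400 AND lang <> 'pt' → -90
review_id=6: length < 522 OR helpful > 131 → 729
review_id=7: length < 522 OR helpful > 131 → 780
review_id=8: length < 400 AND lang <> 'pt' → -256
review_id=9: length < 522 OR helpful > 131 → 861
review_id=10: length < 522 OR helpful > 131 → 300
review_id=11: length < 522 OR helpful > 131 → 684
review_id=12: length < 522 OR helpful > 131 → 765
review_id=13: length < 1875 AND stars > 3 → 11
review_id=14: length < 522 OR helpful > 131 → 483
review_id=15: length < 522 OR helpful > 131 → 735
review_id=16: length < 1872 AND lang IN ('ja', 'fr', 'de') → 61

606, -78, -90, 729, 780, -256, 861, 300, 684, 765, 11, 483, 735, 61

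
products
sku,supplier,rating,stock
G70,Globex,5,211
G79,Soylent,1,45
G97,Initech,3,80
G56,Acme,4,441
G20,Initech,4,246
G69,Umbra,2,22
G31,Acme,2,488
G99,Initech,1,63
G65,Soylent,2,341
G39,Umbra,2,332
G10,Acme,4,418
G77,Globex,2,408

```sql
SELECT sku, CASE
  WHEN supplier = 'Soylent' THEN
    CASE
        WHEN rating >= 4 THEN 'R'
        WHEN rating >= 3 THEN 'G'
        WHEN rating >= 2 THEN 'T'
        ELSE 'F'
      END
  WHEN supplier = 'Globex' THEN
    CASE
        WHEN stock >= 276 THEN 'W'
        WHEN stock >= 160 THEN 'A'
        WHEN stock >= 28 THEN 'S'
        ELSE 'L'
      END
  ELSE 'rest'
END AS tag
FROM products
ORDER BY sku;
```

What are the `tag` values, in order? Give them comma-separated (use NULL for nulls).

rest, rest, rest, rest, rest, T, rest, A, W, F, rest, rest

sku=G10: supplier='Acme' → outer ELSE → rest
sku=G20: supplier='Initech' → outer ELSE → rest
sku=G31: supplier='Acme' → outer ELSE → rest
sku=G39: supplier='Umbra' → outer ELSE → rest
sku=G56: supplier='Acme' → outer ELSE → rest
sku=G65: supplier='Soylent' → inner[rating >= 2] → T
sku=G69: supplier='Umbra' → outer ELSE → rest
sku=G70: supplier='Globex' → inner[stock >= 160] → A
sku=G77: supplier='Globex' → inner[stock >= 276] → W
sku=G79: supplier='Soylent' → inner[ELSE] → F
sku=G97: supplier='Initech' → outer ELSE → rest
sku=G99: supplier='Initech' → outer ELSE → rest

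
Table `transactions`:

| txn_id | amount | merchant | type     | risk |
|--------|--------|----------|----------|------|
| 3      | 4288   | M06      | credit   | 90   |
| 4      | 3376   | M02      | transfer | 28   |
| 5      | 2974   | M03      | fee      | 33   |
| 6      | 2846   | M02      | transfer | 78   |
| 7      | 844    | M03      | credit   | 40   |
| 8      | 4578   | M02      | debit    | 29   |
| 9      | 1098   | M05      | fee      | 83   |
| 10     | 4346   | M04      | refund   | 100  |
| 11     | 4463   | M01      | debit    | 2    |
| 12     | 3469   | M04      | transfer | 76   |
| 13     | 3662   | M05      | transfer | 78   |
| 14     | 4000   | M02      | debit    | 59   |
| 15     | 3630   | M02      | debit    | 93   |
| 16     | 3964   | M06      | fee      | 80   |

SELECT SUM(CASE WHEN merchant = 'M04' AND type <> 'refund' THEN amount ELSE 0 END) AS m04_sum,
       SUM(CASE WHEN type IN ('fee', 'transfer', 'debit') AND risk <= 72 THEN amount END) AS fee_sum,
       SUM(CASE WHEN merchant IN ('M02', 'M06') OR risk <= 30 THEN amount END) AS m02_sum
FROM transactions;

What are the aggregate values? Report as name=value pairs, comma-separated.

m04_sum=3469, fee_sum=19391, m02_sum=31145

[m04_sum: merchant = 'M04' AND type <> 'refund']
txn_id=3: ✗
txn_id=4: ✗
txn_id=5: ✗
txn_id=6: ✗
txn_id=7: ✗
txn_id=8: ✗
txn_id=9: ✗
txn_id=10: ✗
txn_id=11: ✗
txn_id=12: ✓ → 3469
txn_id=13: ✗
txn_id=14: ✗
txn_id=15: ✗
txn_id=16: ✗
m04_sum = 3469
—
[fee_sum: type IN ('fee', 'transfer', 'debit') AND risk <= 72]
txn_id=3: ✗
txn_id=4: ✓ → 3376
txn_id=5: ✓ → 2974
txn_id=6: ✗
txn_id=7: ✗
txn_id=8: ✓ → 4578
txn_id=9: ✗
txn_id=10: ✗
txn_id=11: ✓ → 4463
txn_id=12: ✗
txn_id=13: ✗
txn_id=14: ✓ → 4000
txn_id=15: ✗
txn_id=16: ✗
fee_sum = 3376 + 2974 + 4578 + 4463 + 4000 = 19391
—
[m02_sum: merchant IN ('M02', 'M06') OR risk <= 30]
txn_id=3: ✓ → 4288
txn_id=4: ✓ → 3376
txn_id=5: ✗
txn_id=6: ✓ → 2846
txn_id=7: ✗
txn_id=8: ✓ → 4578
txn_id=9: ✗
txn_id=10: ✗
txn_id=11: ✓ → 4463
txn_id=12: ✗
txn_id=13: ✗
txn_id=14: ✓ → 4000
txn_id=15: ✓ → 3630
txn_id=16: ✓ → 3964
m02_sum = 4288 + 3376 + 2846 + 4578 + 4463 + 4000 + 3630 + 3964 = 31145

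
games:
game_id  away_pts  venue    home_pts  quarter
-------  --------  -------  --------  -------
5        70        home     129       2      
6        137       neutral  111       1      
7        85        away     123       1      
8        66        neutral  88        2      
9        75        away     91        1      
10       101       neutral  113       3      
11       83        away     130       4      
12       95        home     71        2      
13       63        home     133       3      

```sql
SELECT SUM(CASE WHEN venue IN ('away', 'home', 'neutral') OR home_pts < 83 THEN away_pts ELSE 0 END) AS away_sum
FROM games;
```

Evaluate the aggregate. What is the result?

775

game_id=5: ✓ → 70
game_id=6: ✓ → 137
game_id=7: ✓ → 85
game_id=8: ✓ → 66
game_id=9: ✓ → 75
game_id=10: ✓ → 101
game_id=11: ✓ → 83
game_id=12: ✓ → 95
game_id=13: ✓ → 63
away_sum = 70 + 137 + 85 + 66 + 75 + 101 + 83 + 95 + 63 = 775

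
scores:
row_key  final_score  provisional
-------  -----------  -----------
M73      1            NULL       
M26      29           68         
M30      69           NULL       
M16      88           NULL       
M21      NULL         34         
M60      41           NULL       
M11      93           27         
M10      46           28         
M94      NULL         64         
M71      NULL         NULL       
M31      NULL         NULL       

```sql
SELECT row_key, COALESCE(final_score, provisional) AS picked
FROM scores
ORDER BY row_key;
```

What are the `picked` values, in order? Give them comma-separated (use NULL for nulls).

row_key=M10: final_score=46 → 46
row_key=M11: final_score=93 → 93
row_key=M16: final_score=88 → 88
row_key=M21: final_score=NULL, provisional=34 → 34
row_key=M26: final_score=29 → 29
row_key=M30: final_score=69 → 69
row_key=M31: final_score=NULL, provisional=NULL (all NULL) → NULL
row_key=M60: final_score=41 → 41
row_key=M71: final_score=NULL, provisional=NULL (all NULL) → NULL
row_key=M73: final_score=1 → 1
row_key=M94: final_score=NULL, provisional=64 → 64

46, 93, 88, 34, 29, 69, NULL, 41, NULL, 1, 64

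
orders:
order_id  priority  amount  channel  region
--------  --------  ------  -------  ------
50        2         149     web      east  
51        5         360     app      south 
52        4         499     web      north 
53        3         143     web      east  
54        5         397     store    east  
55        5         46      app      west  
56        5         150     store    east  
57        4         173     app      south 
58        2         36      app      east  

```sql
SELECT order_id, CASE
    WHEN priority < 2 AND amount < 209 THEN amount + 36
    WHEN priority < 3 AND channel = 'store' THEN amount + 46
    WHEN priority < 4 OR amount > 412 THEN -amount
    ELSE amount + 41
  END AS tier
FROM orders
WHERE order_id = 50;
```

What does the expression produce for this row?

order_id = 50: priority=2, amount=149, channel=web, region=east.
priority < 2 AND amount < 209 → false
priority < 3 AND channel = 'store' → false
priority < 4 OR amount > 412 → true → -149

-149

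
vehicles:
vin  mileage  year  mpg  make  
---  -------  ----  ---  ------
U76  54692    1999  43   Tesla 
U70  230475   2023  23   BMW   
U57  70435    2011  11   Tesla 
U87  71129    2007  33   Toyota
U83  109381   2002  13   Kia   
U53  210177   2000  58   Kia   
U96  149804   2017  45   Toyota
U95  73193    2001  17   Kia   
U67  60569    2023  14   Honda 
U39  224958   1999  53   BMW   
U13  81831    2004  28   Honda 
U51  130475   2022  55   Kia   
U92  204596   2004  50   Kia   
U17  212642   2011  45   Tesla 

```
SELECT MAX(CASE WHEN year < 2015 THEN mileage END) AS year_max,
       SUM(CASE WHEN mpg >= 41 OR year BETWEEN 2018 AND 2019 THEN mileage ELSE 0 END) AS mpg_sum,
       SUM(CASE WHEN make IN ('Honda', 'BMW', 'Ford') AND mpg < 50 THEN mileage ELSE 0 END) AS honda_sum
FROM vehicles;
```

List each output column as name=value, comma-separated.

year_max=224958, mpg_sum=1187344, honda_sum=372875

[year_max: year < 2015]
vin=U76: ✓ → 54692
vin=U70: ✗
vin=U57: ✓ → 70435
vin=U87: ✓ → 71129
vin=U83: ✓ → 109381
vin=U53: ✓ → 210177
vin=U96: ✗
vin=U95: ✓ → 73193
vin=U67: ✗
vin=U39: ✓ → 224958
vin=U13: ✓ → 81831
vin=U51: ✗
vin=U92: ✓ → 204596
vin=U17: ✓ → 212642
year_max = MAX(54692, 70435, 71129, 109381, 210177, 73193, 224958, 81831, 204596, 212642) = 224958
—
[mpg_sum: mpg >= 41 OR year BETWEEN 2018 AND 2019]
vin=U76: ✓ → 54692
vin=U70: ✗
vin=U57: ✗
vin=U87: ✗
vin=U83: ✗
vin=U53: ✓ → 210177
vin=U96: ✓ → 149804
vin=U95: ✗
vin=U67: ✗
vin=U39: ✓ → 224958
vin=U13: ✗
vin=U51: ✓ → 130475
vin=U92: ✓ → 204596
vin=U17: ✓ → 212642
mpg_sum = 54692 + 210177 + 149804 + 224958 + 130475 + 204596 + 212642 = 1187344
—
[honda_sum: make IN ('Honda', 'BMW', 'Ford') AND mpg < 50]
vin=U76: ✗
vin=U70: ✓ → 230475
vin=U57: ✗
vin=U87: ✗
vin=U83: ✗
vin=U53: ✗
vin=U96: ✗
vin=U95: ✗
vin=U67: ✓ → 60569
vin=U39: ✗
vin=U13: ✓ → 81831
vin=U51: ✗
vin=U92: ✗
vin=U17: ✗
honda_sum = 230475 + 60569 + 81831 = 372875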